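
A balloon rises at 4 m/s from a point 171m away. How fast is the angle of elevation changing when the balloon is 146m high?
0.013529 rad/s

tan(θ) = y/171
sec²(θ) · dθ/dt = (1/171) · dy/dt
dθ/dt = cos²(θ)/171 · 4 = 171/(171² + 146²) · 4
dθ/dt = 0.013529 rad/s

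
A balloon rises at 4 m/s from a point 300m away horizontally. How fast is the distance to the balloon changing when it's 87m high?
116√10841/10841 ≈ 1.114 m/s

z² = 300² + y²
z = √(300² + 87²) = 3√10841
dz/dt = y/z · dy/dt = 87/(3√10841) · 4 = 116√10841/10841 ≈ 1.114 m/s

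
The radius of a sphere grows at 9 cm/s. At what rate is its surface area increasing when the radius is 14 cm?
1008π cm²/s

S = 4πr²
dS/dt = dS/dr · dr/dt = 8πr · 9
At r = 14: dS/dt = 1008π cm²/s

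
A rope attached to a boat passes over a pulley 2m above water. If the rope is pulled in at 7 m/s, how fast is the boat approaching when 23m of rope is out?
23√21/15 ≈ 7.027 m/s

rope² = x² + 2²
x = √(23² - 2²) = 5√21
dx/dt = (rope/x) · d(rope)/dt = (23/(5√21)) · (-7) = -23√21/15 m/s
The boat approaches at 23√21/15 ≈ 7.027 m/s.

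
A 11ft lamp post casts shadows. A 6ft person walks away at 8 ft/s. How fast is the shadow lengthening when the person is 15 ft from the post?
48/5 ft/s

By similar triangles: 11/(x+s) = 6/s
Solving: s = 6x/5
ds/dt = 6/5 · dx/dt = 6/5 · 8 = 48/5 ft/s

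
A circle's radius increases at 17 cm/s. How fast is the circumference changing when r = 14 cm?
34π cm/s

C = 2πr
dC/dt = 2π · dr/dt = 2π · 17 = 34π cm/s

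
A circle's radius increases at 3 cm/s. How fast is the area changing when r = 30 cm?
180π cm²/s

A = πr²
dA/dt = 2πr · dr/dt = 2π(30)(3) = 180π cm²/s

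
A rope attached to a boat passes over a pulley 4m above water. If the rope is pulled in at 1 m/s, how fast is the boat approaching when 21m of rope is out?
21√17/85 ≈ 1.019 m/s

rope² = x² + 4²
x = √(21² - 4²) = 5√17
dx/dt = (rope/x) · d(rope)/dt = (21/(5√17)) · (-1) = -21√17/85 m/s
The boat approaches at 21√17/85 ≈ 1.019 m/s.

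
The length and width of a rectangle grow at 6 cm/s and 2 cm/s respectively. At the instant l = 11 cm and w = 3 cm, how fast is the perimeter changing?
16 cm/s

P = 2(l + w)
dP/dt = 2(dl/dt + dw/dt) = 2(6 + 2) = 16 cm/s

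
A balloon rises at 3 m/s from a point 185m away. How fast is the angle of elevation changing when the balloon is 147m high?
0.00994 rad/s

tan(θ) = y/185
sec²(θ) · dθ/dt = (1/185) · dy/dt
dθ/dt = cos²(θ)/185 · 3 = 185/(185² + 147²) · 3
dθ/dt = 0.00994 rad/s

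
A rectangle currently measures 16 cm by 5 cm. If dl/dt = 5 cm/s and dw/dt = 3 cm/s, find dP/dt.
16 cm/s

P = 2(l + w)
dP/dt = 2(dl/dt + dw/dt) = 2(5 + 3) = 16 cm/s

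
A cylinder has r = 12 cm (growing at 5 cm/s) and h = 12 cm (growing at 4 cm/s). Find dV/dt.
2016π cm³/s

V = πr²h
dV/dt = 2πrh·dr/dt + πr²·dh/dt
= 2π(12)(12)(5) + π(12)²(4)
= 2016π cm³/s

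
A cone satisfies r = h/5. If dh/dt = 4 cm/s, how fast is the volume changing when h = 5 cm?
4π cm³/s

V = (1/3)π(h/5)²h = πh³/75
dV/dt = πh²/25 · 4
At h = 5: dV/dt = 4π cm³/s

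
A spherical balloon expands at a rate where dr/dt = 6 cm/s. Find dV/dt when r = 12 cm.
3456π cm³/s

V = (4/3)πr³
dV/dt = dV/dr · dr/dt = 4πr² · 6
At r = 12: dV/dt = 3456π cm³/s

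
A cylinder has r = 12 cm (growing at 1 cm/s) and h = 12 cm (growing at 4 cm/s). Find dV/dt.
864π cm³/s

V = πr²h
dV/dt = 2πrh·dr/dt + πr²·dh/dt
= 2π(12)(12)(1) + π(12)²(4)
= 864π cm³/s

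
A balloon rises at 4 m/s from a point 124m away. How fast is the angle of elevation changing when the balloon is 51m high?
0.027591 rad/s

tan(θ) = y/124
sec²(θ) · dθ/dt = (1/124) · dy/dt
dθ/dt = cos²(θ)/124 · 4 = 124/(124² + 51²) · 4
dθ/dt = 0.027591 rad/s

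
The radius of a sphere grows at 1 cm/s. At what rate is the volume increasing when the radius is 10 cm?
400π cm³/s

V = (4/3)πr³
dV/dt = dV/dr · dr/dt = 4πr² · 1
At r = 10: dV/dt = 400π cm³/s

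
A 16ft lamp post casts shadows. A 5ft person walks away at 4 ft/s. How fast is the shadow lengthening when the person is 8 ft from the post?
20/11 ft/s

By similar triangles: 16/(x+s) = 5/s
Solving: s = 5x/11
ds/dt = 5/11 · dx/dt = 5/11 · 4 = 20/11 ft/s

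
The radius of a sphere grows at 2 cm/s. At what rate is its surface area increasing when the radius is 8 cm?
128π cm²/s

S = 4πr²
dS/dt = dS/dr · dr/dt = 8πr · 2
At r = 8: dS/dt = 128π cm²/s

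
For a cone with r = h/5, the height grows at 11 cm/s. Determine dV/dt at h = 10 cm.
44π cm³/s

V = (1/3)π(h/5)²h = πh³/75
dV/dt = πh²/25 · 11
At h = 10: dV/dt = 44π cm³/s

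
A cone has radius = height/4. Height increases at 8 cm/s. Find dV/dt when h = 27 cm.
729π/2 cm³/s

V = (1/3)π(h/4)²h = πh³/48
dV/dt = πh²/16 · 8
At h = 27: dV/dt = 729π/2 cm³/s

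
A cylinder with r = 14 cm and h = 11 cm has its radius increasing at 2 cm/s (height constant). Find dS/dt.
156π cm²/s

S = 2πrh + 2πr² (lateral + bases)
dS/dt = (2πh + 4πr)·dr/dt = (2π·11 + 4π·14)·2
= 156π cm²/s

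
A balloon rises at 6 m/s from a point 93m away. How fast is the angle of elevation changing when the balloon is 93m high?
0.032258 rad/s

tan(θ) = y/93
sec²(θ) · dθ/dt = (1/93) · dy/dt
dθ/dt = cos²(θ)/93 · 6 = 93/(93² + 93²) · 6
dθ/dt = 0.032258 rad/s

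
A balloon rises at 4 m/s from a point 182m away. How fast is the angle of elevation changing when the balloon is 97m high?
0.017116 rad/s

tan(θ) = y/182
sec²(θ) · dθ/dt = (1/182) · dy/dt
dθ/dt = cos²(θ)/182 · 4 = 182/(182² + 97²) · 4
dθ/dt = 0.017116 rad/s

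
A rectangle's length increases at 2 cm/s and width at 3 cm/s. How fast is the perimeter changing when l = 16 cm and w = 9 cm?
10 cm/s

P = 2(l + w)
dP/dt = 2(dl/dt + dw/dt) = 2(2 + 3) = 10 cm/s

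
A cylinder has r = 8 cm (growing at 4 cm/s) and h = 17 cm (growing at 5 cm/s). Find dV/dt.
1408π cm³/s

V = πr²h
dV/dt = 2πrh·dr/dt + πr²·dh/dt
= 2π(8)(17)(4) + π(8)²(5)
= 1408π cm³/s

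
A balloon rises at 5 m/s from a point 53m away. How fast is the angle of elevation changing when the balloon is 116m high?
0.016293 rad/s

tan(θ) = y/53
sec²(θ) · dθ/dt = (1/53) · dy/dt
dθ/dt = cos²(θ)/53 · 5 = 53/(53² + 116²) · 5
dθ/dt = 0.016293 rad/s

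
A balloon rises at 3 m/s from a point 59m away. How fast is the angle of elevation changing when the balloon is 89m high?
0.015524 rad/s

tan(θ) = y/59
sec²(θ) · dθ/dt = (1/59) · dy/dt
dθ/dt = cos²(θ)/59 · 3 = 59/(59² + 89²) · 3
dθ/dt = 0.015524 rad/s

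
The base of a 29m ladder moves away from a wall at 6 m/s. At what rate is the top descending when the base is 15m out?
45√154/154 ≈ 3.626 m/s

x² + y² = 29²
2x·dx/dt + 2y·dy/dt = 0
dy/dt = -x/y · dx/dt = -15/(2√154) · 6 = -45√154/154 m/s
The top is descending at 45√154/154 ≈ 3.626 m/s.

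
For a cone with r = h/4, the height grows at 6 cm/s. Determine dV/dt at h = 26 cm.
507π/2 cm³/s

V = (1/3)π(h/4)²h = πh³/48
dV/dt = πh²/16 · 6
At h = 26: dV/dt = 507π/2 cm³/s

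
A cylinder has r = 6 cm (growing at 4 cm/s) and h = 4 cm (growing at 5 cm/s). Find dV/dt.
372π cm³/s

V = πr²h
dV/dt = 2πrh·dr/dt + πr²·dh/dt
= 2π(6)(4)(4) + π(6)²(5)
= 372π cm³/s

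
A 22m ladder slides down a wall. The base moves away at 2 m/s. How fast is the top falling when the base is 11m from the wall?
2√3/3 ≈ 1.155 m/s

x² + y² = 22²
2x·dx/dt + 2y·dy/dt = 0
dy/dt = -x/y · dx/dt = -11/(11√3) · 2 = -2√3/3 m/s
The top is descending at 2√3/3 ≈ 1.155 m/s.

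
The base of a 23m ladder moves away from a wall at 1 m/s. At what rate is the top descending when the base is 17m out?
17√15/60 ≈ 1.097 m/s

x² + y² = 23²
2x·dx/dt + 2y·dy/dt = 0
dy/dt = -x/y · dx/dt = -17/(4√15) · 1 = -17√15/60 m/s
The top is descending at 17√15/60 ≈ 1.097 m/s.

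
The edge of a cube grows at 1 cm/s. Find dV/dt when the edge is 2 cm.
12 cm³/s

V = s³
dV/dt = 3s² · ds/dt = 3·2²·1 = 12 cm³/s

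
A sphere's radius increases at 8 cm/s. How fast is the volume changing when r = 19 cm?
11552π cm³/s

V = (4/3)πr³
dV/dt = dV/dr · dr/dt = 4πr² · 8
At r = 19: dV/dt = 11552π cm³/s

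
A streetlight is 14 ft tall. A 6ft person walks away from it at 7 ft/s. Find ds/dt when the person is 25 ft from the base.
21/4 ft/s

By similar triangles: 14/(x+s) = 6/s
Solving: s = 6x/8
ds/dt = 6/8 · dx/dt = 3/4 · 7 = 21/4 ft/s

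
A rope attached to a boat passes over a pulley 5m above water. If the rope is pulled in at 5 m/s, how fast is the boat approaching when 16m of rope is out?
80√231/231 ≈ 5.264 m/s

rope² = x² + 5²
x = √(16² - 5²) = √231
dx/dt = (rope/x) · d(rope)/dt = (16/√231) · (-5) = -80√231/231 m/s
The boat approaches at 80√231/231 ≈ 5.264 m/s.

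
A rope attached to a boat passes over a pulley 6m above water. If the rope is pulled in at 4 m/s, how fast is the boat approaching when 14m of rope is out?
7√10/5 ≈ 4.427 m/s

rope² = x² + 6²
x = √(14² - 6²) = 4√10
dx/dt = (rope/x) · d(rope)/dt = (14/(4√10)) · (-4) = -7√10/5 m/s
The boat approaches at 7√10/5 ≈ 4.427 m/s.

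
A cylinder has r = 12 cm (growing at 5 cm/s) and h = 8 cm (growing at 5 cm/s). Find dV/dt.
1680π cm³/s

V = πr²h
dV/dt = 2πrh·dr/dt + πr²·dh/dt
= 2π(12)(8)(5) + π(12)²(5)
= 1680π cm³/s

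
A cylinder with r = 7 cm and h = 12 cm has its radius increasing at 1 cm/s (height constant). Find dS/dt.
52π cm²/s

S = 2πrh + 2πr² (lateral + bases)
dS/dt = (2πh + 4πr)·dr/dt = (2π·12 + 4π·7)·1
= 52π cm²/s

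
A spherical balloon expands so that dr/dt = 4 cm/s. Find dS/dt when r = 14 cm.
448π cm²/s

S = 4πr²
dS/dt = dS/dr · dr/dt = 8πr · 4
At r = 14: dS/dt = 448π cm²/s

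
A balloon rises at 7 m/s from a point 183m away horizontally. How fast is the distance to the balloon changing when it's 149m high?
1043√55690/55690 ≈ 4.42 m/s

z² = 183² + y²
z = √(183² + 149²) = √55690
dz/dt = y/z · dy/dt = 149/√55690 · 7 = 1043√55690/55690 ≈ 4.42 m/s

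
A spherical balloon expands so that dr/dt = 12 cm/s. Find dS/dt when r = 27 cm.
2592π cm²/s

S = 4πr²
dS/dt = dS/dr · dr/dt = 8πr · 12
At r = 27: dS/dt = 2592π cm²/s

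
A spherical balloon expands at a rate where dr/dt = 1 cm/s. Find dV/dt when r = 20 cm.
1600π cm³/s

V = (4/3)πr³
dV/dt = dV/dr · dr/dt = 4πr² · 1
At r = 20: dV/dt = 1600π cm³/s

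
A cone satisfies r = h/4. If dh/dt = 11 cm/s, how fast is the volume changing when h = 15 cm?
2475π/16 cm³/s

V = (1/3)π(h/4)²h = πh³/48
dV/dt = πh²/16 · 11
At h = 15: dV/dt = 2475π/16 cm³/s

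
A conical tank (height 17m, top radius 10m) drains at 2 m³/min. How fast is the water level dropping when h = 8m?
289/(3200π) ≈ 0.02875 m/min

r/h = 10/17, so r = (10/17)h
V = (1/3)πr²h = (1/3)π((10/17)h)²h = (100/867)πh³
dV/dh = (100/289)πh²
dh/dt = (dV/dt)/(dV/dh) = -2/((100/289)π·8²) = -289/(3200π) m/min
The level is dropping at 289/(3200π) ≈ 0.02875 m/min.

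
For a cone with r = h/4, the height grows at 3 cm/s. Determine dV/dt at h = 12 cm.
27π cm³/s

V = (1/3)π(h/4)²h = πh³/48
dV/dt = πh²/16 · 3
At h = 12: dV/dt = 27π cm³/s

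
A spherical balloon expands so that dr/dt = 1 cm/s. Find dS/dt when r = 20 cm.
160π cm²/s

S = 4πr²
dS/dt = dS/dr · dr/dt = 8πr · 1
At r = 20: dS/dt = 160π cm²/s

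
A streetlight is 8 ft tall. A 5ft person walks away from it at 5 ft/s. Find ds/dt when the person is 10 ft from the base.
25/3 ft/s

By similar triangles: 8/(x+s) = 5/s
Solving: s = 5x/3
ds/dt = 5/3 · dx/dt = 5/3 · 5 = 25/3 ft/s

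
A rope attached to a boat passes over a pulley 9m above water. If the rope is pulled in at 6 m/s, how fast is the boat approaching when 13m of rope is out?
39√22/22 ≈ 8.315 m/s

rope² = x² + 9²
x = √(13² - 9²) = 2√22
dx/dt = (rope/x) · d(rope)/dt = (13/(2√22)) · (-6) = -39√22/22 m/s
The boat approaches at 39√22/22 ≈ 8.315 m/s.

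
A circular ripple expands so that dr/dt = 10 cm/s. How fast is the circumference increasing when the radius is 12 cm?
20π cm/s

C = 2πr
dC/dt = 2π · dr/dt = 2π · 10 = 20π cm/s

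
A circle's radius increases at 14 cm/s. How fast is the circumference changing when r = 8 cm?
28π cm/s

C = 2πr
dC/dt = 2π · dr/dt = 2π · 14 = 28π cm/s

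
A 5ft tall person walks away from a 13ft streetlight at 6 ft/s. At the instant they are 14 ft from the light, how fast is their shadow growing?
15/4 ft/s

By similar triangles: 13/(x+s) = 5/s
Solving: s = 5x/8
ds/dt = 5/8 · dx/dt = 5/8 · 6 = 15/4 ft/s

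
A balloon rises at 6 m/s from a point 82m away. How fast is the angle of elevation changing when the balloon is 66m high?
0.044404 rad/s

tan(θ) = y/82
sec²(θ) · dθ/dt = (1/82) · dy/dt
dθ/dt = cos²(θ)/82 · 6 = 82/(82² + 66²) · 6
dθ/dt = 0.044404 rad/s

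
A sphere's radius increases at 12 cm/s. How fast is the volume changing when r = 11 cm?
5808π cm³/s

V = (4/3)πr³
dV/dt = dV/dr · dr/dt = 4πr² · 12
At r = 11: dV/dt = 5808π cm³/s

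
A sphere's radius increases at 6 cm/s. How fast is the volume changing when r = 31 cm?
23064π cm³/s

V = (4/3)πr³
dV/dt = dV/dr · dr/dt = 4πr² · 6
At r = 31: dV/dt = 23064π cm³/s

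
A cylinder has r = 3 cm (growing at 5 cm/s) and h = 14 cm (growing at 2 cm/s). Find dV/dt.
438π cm³/s

V = πr²h
dV/dt = 2πrh·dr/dt + πr²·dh/dt
= 2π(3)(14)(5) + π(3)²(2)
= 438π cm³/s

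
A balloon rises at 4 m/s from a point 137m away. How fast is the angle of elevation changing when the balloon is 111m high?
0.017626 rad/s

tan(θ) = y/137
sec²(θ) · dθ/dt = (1/137) · dy/dt
dθ/dt = cos²(θ)/137 · 4 = 137/(137² + 111²) · 4
dθ/dt = 0.017626 rad/s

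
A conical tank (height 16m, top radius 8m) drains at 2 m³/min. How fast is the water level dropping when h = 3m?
8/(9π) ≈ 0.2829 m/min

r/h = 8/16, so r = (1/2)h
V = (1/3)πr²h = (1/3)π((1/2)h)²h = (1/12)πh³
dV/dh = (1/4)πh²
dh/dt = (dV/dt)/(dV/dh) = -2/((1/4)π·3²) = -8/(9π) m/min
The level is dropping at 8/(9π) ≈ 0.2829 m/min.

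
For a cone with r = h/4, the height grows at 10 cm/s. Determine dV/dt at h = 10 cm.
125π/2 cm³/s

V = (1/3)π(h/4)²h = πh³/48
dV/dt = πh²/16 · 10
At h = 10: dV/dt = 125π/2 cm³/s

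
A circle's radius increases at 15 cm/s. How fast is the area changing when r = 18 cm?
540π cm²/s

A = πr²
dA/dt = 2πr · dr/dt = 2π(18)(15) = 540π cm²/s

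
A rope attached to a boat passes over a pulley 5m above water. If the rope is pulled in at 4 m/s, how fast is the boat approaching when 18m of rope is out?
72√299/299 ≈ 4.164 m/s

rope² = x² + 5²
x = √(18² - 5²) = √299
dx/dt = (rope/x) · d(rope)/dt = (18/√299) · (-4) = -72√299/299 m/s
The boat approaches at 72√299/299 ≈ 4.164 m/s.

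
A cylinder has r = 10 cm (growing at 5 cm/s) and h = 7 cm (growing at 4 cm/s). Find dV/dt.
1100π cm³/s

V = πr²h
dV/dt = 2πrh·dr/dt + πr²·dh/dt
= 2π(10)(7)(5) + π(10)²(4)
= 1100π cm³/s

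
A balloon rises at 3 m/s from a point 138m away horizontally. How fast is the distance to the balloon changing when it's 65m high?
195√23269/23269 ≈ 1.278 m/s

z² = 138² + y²
z = √(138² + 65²) = √23269
dz/dt = y/z · dy/dt = 65/√23269 · 3 = 195√23269/23269 ≈ 1.278 m/s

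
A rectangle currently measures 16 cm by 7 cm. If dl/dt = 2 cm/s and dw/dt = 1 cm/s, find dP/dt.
6 cm/s

P = 2(l + w)
dP/dt = 2(dl/dt + dw/dt) = 2(2 + 1) = 6 cm/s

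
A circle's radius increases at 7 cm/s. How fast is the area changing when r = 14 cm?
196π cm²/s

A = πr²
dA/dt = 2πr · dr/dt = 2π(14)(7) = 196π cm²/s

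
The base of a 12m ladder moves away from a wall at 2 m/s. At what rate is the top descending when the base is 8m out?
4√5/5 ≈ 1.789 m/s

x² + y² = 12²
2x·dx/dt + 2y·dy/dt = 0
dy/dt = -x/y · dx/dt = -8/(4√5) · 2 = -4√5/5 m/s
The top is descending at 4√5/5 ≈ 1.789 m/s.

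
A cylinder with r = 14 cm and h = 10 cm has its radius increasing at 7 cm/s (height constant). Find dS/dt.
532π cm²/s

S = 2πrh + 2πr² (lateral + bases)
dS/dt = (2πh + 4πr)·dr/dt = (2π·10 + 4π·14)·7
= 532π cm²/s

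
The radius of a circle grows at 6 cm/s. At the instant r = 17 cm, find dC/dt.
12π cm/s

C = 2πr
dC/dt = 2π · dr/dt = 2π · 6 = 12π cm/s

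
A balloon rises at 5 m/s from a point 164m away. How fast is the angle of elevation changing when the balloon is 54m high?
0.027506 rad/s

tan(θ) = y/164
sec²(θ) · dθ/dt = (1/164) · dy/dt
dθ/dt = cos²(θ)/164 · 5 = 164/(164² + 54²) · 5
dθ/dt = 0.027506 rad/s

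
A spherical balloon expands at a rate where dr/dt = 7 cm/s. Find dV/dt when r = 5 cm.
700π cm³/s

V = (4/3)πr³
dV/dt = dV/dr · dr/dt = 4πr² · 7
At r = 5: dV/dt = 700π cm³/s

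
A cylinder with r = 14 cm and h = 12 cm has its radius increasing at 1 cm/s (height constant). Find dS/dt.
80π cm²/s

S = 2πrh + 2πr² (lateral + bases)
dS/dt = (2πh + 4πr)·dr/dt = (2π·12 + 4π·14)·1
= 80π cm²/s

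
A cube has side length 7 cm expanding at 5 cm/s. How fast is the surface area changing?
420 cm²/s

A = 6s²
dA/dt = 12s · ds/dt = 12·7·5 = 420 cm²/s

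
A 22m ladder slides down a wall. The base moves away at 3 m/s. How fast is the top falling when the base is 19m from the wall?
19√123/41 ≈ 5.14 m/s

x² + y² = 22²
2x·dx/dt + 2y·dy/dt = 0
dy/dt = -x/y · dx/dt = -19/√123 · 3 = -19√123/41 m/s
The top is descending at 19√123/41 ≈ 5.14 m/s.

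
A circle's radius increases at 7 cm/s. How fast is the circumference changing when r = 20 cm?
14π cm/s

C = 2πr
dC/dt = 2π · dr/dt = 2π · 7 = 14π cm/s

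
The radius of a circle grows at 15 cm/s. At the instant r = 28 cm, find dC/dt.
30π cm/s

C = 2πr
dC/dt = 2π · dr/dt = 2π · 15 = 30π cm/s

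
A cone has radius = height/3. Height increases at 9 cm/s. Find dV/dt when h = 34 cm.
1156π cm³/s

V = (1/3)π(h/3)²h = πh³/27
dV/dt = πh²/9 · 9
At h = 34: dV/dt = 1156π cm³/s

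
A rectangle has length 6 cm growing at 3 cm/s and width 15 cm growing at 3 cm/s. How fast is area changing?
63 cm²/s

A = lw
dA/dt = w·dl/dt + l·dw/dt = 15·3 + 6·3 = 63 cm²/s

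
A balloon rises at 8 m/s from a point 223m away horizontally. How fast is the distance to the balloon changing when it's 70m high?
560√54629/54629 ≈ 2.396 m/s

z² = 223² + y²
z = √(223² + 70²) = √54629
dz/dt = y/z · dy/dt = 70/√54629 · 8 = 560√54629/54629 ≈ 2.396 m/s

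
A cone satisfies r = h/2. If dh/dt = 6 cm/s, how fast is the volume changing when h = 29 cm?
2523π/2 cm³/s

V = (1/3)π(h/2)²h = πh³/12
dV/dt = πh²/4 · 6
At h = 29: dV/dt = 2523π/2 cm³/s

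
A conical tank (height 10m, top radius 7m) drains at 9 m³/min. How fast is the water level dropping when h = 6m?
25/(49π) ≈ 0.1624 m/min

r/h = 7/10, so r = (7/10)h
V = (1/3)πr²h = (1/3)π((7/10)h)²h = (49/300)πh³
dV/dh = (49/100)πh²
dh/dt = (dV/dt)/(dV/dh) = -9/((49/100)π·6²) = -25/(49π) m/min
The level is dropping at 25/(49π) ≈ 0.1624 m/min.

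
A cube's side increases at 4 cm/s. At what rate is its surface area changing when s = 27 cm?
1296 cm²/s

A = 6s²
dA/dt = 12s · ds/dt = 12·27·4 = 1296 cm²/s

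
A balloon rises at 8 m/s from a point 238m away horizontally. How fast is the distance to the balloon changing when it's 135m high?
1080√74869/74869 ≈ 3.947 m/s

z² = 238² + y²
z = √(238² + 135²) = √74869
dz/dt = y/z · dy/dt = 135/√74869 · 8 = 1080√74869/74869 ≈ 3.947 m/s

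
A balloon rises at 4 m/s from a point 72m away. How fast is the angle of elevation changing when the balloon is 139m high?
0.011753 rad/s

tan(θ) = y/72
sec²(θ) · dθ/dt = (1/72) · dy/dt
dθ/dt = cos²(θ)/72 · 4 = 72/(72² + 139²) · 4
dθ/dt = 0.011753 rad/s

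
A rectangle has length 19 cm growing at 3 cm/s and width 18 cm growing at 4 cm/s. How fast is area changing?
130 cm²/s

A = lw
dA/dt = w·dl/dt + l·dw/dt = 18·3 + 19·4 = 130 cm²/s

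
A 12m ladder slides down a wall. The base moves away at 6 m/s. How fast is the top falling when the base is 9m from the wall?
18√7/7 ≈ 6.803 m/s

x² + y² = 12²
2x·dx/dt + 2y·dy/dt = 0
dy/dt = -x/y · dx/dt = -9/(3√7) · 6 = -18√7/7 m/s
The top is descending at 18√7/7 ≈ 6.803 m/s.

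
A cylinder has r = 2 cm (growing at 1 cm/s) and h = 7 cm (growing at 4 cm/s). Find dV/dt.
44π cm³/s

V = πr²h
dV/dt = 2πrh·dr/dt + πr²·dh/dt
= 2π(2)(7)(1) + π(2)²(4)
= 44π cm³/s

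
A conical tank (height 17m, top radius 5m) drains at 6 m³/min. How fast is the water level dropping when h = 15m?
578/(1875π) ≈ 0.09812 m/min

r/h = 5/17, so r = (5/17)h
V = (1/3)πr²h = (1/3)π((5/17)h)²h = (25/867)πh³
dV/dh = (25/289)πh²
dh/dt = (dV/dt)/(dV/dh) = -6/((25/289)π·15²) = -578/(1875π) m/min
The level is dropping at 578/(1875π) ≈ 0.09812 m/min.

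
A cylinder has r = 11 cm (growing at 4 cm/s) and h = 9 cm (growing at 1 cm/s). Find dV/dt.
913π cm³/s

V = πr²h
dV/dt = 2πrh·dr/dt + πr²·dh/dt
= 2π(11)(9)(4) + π(11)²(1)
= 913π cm³/s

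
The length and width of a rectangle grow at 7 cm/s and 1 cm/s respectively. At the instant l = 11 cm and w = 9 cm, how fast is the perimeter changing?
16 cm/s

P = 2(l + w)
dP/dt = 2(dl/dt + dw/dt) = 2(7 + 1) = 16 cm/s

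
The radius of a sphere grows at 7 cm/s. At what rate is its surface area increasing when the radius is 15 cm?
840π cm²/s

S = 4πr²
dS/dt = dS/dr · dr/dt = 8πr · 7
At r = 15: dS/dt = 840π cm²/s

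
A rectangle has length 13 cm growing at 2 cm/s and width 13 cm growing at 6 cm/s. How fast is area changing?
104 cm²/s

A = lw
dA/dt = w·dl/dt + l·dw/dt = 13·2 + 13·6 = 104 cm²/s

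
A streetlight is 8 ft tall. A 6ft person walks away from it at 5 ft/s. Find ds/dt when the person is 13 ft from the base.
15 ft/s

By similar triangles: 8/(x+s) = 6/s
Solving: s = 6x/2
ds/dt = 6/2 · dx/dt = 3 · 5 = 15 ft/s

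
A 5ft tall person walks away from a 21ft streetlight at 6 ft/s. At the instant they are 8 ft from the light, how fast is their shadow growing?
15/8 ft/s

By similar triangles: 21/(x+s) = 5/s
Solving: s = 5x/16
ds/dt = 5/16 · dx/dt = 5/16 · 6 = 15/8 ft/s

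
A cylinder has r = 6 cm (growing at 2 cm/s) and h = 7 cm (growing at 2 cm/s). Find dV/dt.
240π cm³/s

V = πr²h
dV/dt = 2πrh·dr/dt + πr²·dh/dt
= 2π(6)(7)(2) + π(6)²(2)
= 240π cm³/s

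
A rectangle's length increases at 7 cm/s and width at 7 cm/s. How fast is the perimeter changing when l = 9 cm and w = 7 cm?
28 cm/s

P = 2(l + w)
dP/dt = 2(dl/dt + dw/dt) = 2(7 + 7) = 28 cm/s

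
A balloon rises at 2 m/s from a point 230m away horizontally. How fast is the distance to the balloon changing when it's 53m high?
106√55709/55709 ≈ 0.4491 m/s

z² = 230² + y²
z = √(230² + 53²) = √55709
dz/dt = y/z · dy/dt = 53/√55709 · 2 = 106√55709/55709 ≈ 0.4491 m/s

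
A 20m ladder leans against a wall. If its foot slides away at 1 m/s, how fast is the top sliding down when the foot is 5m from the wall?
√15/15 ≈ 0.2582 m/s

x² + y² = 20²
2x·dx/dt + 2y·dy/dt = 0
dy/dt = -x/y · dx/dt = -5/(5√15) · 1 = -√15/15 m/s
The top is descending at √15/15 ≈ 0.2582 m/s.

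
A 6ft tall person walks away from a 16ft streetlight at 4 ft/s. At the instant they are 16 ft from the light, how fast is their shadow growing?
12/5 ft/s

By similar triangles: 16/(x+s) = 6/s
Solving: s = 6x/10
ds/dt = 6/10 · dx/dt = 3/5 · 4 = 12/5 ft/s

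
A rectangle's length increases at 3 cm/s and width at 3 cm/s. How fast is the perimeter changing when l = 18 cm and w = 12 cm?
12 cm/s

P = 2(l + w)
dP/dt = 2(dl/dt + dw/dt) = 2(3 + 3) = 12 cm/s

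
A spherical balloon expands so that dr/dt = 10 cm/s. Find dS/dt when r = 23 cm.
1840π cm²/s

S = 4πr²
dS/dt = dS/dr · dr/dt = 8πr · 10
At r = 23: dS/dt = 1840π cm²/s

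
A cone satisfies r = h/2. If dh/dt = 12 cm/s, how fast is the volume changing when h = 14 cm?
588π cm³/s

V = (1/3)π(h/2)²h = πh³/12
dV/dt = πh²/4 · 12
At h = 14: dV/dt = 588π cm³/s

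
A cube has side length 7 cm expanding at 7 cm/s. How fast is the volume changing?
1029 cm³/s

V = s³
dV/dt = 3s² · ds/dt = 3·7²·7 = 1029 cm³/s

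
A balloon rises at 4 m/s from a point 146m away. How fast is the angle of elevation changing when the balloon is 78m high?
0.021314 rad/s

tan(θ) = y/146
sec²(θ) · dθ/dt = (1/146) · dy/dt
dθ/dt = cos²(θ)/146 · 4 = 146/(146² + 78²) · 4
dθ/dt = 0.021314 rad/s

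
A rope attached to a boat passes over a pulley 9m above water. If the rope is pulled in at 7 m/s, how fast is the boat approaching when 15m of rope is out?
35/4 = 8.75 m/s

rope² = x² + 9²
x = √(15² - 9²) = 12
dx/dt = (rope/x) · d(rope)/dt = (15/12) · (-7) = -35/4 m/s
The boat approaches at 35/4 = 8.75 m/s.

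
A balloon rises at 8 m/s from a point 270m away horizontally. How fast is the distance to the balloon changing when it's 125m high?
200√3541/3541 ≈ 3.361 m/s

z² = 270² + y²
z = √(270² + 125²) = 5√3541
dz/dt = y/z · dy/dt = 125/(5√3541) · 8 = 200√3541/3541 ≈ 3.361 m/s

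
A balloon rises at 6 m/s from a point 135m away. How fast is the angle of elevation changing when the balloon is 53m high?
0.038509 rad/s

tan(θ) = y/135
sec²(θ) · dθ/dt = (1/135) · dy/dt
dθ/dt = cos²(θ)/135 · 6 = 135/(135² + 53²) · 6
dθ/dt = 0.038509 rad/s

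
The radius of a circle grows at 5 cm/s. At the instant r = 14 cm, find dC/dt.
10π cm/s

C = 2πr
dC/dt = 2π · dr/dt = 2π · 5 = 10π cm/s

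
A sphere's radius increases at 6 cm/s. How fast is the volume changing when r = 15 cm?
5400π cm³/s

V = (4/3)πr³
dV/dt = dV/dr · dr/dt = 4πr² · 6
At r = 15: dV/dt = 5400π cm³/s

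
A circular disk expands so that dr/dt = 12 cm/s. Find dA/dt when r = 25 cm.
600π cm²/s

A = πr²
dA/dt = 2πr · dr/dt = 2π(25)(12) = 600π cm²/s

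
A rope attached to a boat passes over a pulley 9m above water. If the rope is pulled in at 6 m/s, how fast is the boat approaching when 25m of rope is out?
75√34/68 ≈ 6.431 m/s

rope² = x² + 9²
x = √(25² - 9²) = 4√34
dx/dt = (rope/x) · d(rope)/dt = (25/(4√34)) · (-6) = -75√34/68 m/s
The boat approaches at 75√34/68 ≈ 6.431 m/s.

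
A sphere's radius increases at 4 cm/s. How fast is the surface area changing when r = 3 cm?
96π cm²/s

S = 4πr²
dS/dt = dS/dr · dr/dt = 8πr · 4
At r = 3: dS/dt = 96π cm²/s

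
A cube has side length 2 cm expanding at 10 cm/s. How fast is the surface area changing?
240 cm²/s

A = 6s²
dA/dt = 12s · ds/dt = 12·2·10 = 240 cm²/s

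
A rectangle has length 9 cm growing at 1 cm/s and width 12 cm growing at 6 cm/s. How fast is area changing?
66 cm²/s

A = lw
dA/dt = w·dl/dt + l·dw/dt = 12·1 + 9·6 = 66 cm²/s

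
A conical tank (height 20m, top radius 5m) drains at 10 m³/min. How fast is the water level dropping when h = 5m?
32/(5π) ≈ 2.037 m/min

r/h = 5/20, so r = (1/4)h
V = (1/3)πr²h = (1/3)π((1/4)h)²h = (1/48)πh³
dV/dh = (1/16)πh²
dh/dt = (dV/dt)/(dV/dh) = -10/((1/16)π·5²) = -32/(5π) m/min
The level is dropping at 32/(5π) ≈ 2.037 m/min.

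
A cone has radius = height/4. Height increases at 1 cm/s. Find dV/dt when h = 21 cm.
441π/16 cm³/s

V = (1/3)π(h/4)²h = πh³/48
dV/dt = πh²/16 · 1
At h = 21: dV/dt = 441π/16 cm³/s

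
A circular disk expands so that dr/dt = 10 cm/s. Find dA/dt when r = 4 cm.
80π cm²/s

A = πr²
dA/dt = 2πr · dr/dt = 2π(4)(10) = 80π cm²/s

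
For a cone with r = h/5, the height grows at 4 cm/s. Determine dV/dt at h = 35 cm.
196π cm³/s

V = (1/3)π(h/5)²h = πh³/75
dV/dt = πh²/25 · 4
At h = 35: dV/dt = 196π cm³/s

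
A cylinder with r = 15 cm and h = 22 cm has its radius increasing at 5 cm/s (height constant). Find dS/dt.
520π cm²/s

S = 2πrh + 2πr² (lateral + bases)
dS/dt = (2πh + 4πr)·dr/dt = (2π·22 + 4π·15)·5
= 520π cm²/s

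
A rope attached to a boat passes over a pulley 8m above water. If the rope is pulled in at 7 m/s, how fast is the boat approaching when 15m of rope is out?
15√161/23 ≈ 8.275 m/s

rope² = x² + 8²
x = √(15² - 8²) = √161
dx/dt = (rope/x) · d(rope)/dt = (15/√161) · (-7) = -15√161/23 m/s
The boat approaches at 15√161/23 ≈ 8.275 m/s.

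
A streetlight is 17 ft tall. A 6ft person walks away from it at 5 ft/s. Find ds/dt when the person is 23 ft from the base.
30/11 ft/s

By similar triangles: 17/(x+s) = 6/s
Solving: s = 6x/11
ds/dt = 6/11 · dx/dt = 6/11 · 5 = 30/11 ft/s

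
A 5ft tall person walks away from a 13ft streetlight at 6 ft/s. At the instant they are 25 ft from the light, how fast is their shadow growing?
15/4 ft/s

By similar triangles: 13/(x+s) = 5/s
Solving: s = 5x/8
ds/dt = 5/8 · dx/dt = 5/8 · 6 = 15/4 ft/s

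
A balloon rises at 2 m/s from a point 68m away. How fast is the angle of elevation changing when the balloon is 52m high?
0.018559 rad/s

tan(θ) = y/68
sec²(θ) · dθ/dt = (1/68) · dy/dt
dθ/dt = cos²(θ)/68 · 2 = 68/(68² + 52²) · 2
dθ/dt = 0.018559 rad/s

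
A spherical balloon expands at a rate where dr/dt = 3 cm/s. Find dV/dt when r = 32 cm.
12288π cm³/s

V = (4/3)πr³
dV/dt = dV/dr · dr/dt = 4πr² · 3
At r = 32: dV/dt = 12288π cm³/s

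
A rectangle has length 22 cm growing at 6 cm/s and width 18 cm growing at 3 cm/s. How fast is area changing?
174 cm²/s

A = lw
dA/dt = w·dl/dt + l·dw/dt = 18·6 + 22·3 = 174 cm²/s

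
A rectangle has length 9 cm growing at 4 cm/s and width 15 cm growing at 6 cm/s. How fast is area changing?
114 cm²/s

A = lw
dA/dt = w·dl/dt + l·dw/dt = 15·4 + 9·6 = 114 cm²/s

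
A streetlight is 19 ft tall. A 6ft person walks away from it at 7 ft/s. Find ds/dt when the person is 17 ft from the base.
42/13 ft/s

By similar triangles: 19/(x+s) = 6/s
Solving: s = 6x/13
ds/dt = 6/13 · dx/dt = 6/13 · 7 = 42/13 ft/s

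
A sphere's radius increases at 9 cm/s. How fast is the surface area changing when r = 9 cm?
648π cm²/s

S = 4πr²
dS/dt = dS/dr · dr/dt = 8πr · 9
At r = 9: dS/dt = 648π cm²/s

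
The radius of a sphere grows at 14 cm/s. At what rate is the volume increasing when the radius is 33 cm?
60984π cm³/s

V = (4/3)πr³
dV/dt = dV/dr · dr/dt = 4πr² · 14
At r = 33: dV/dt = 60984π cm³/s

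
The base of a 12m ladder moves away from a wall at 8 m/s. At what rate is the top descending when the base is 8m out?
16√5/5 ≈ 7.155 m/s

x² + y² = 12²
2x·dx/dt + 2y·dy/dt = 0
dy/dt = -x/y · dx/dt = -8/(4√5) · 8 = -16√5/5 m/s
The top is descending at 16√5/5 ≈ 7.155 m/s.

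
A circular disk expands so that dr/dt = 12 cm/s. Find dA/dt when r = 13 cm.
312π cm²/s

A = πr²
dA/dt = 2πr · dr/dt = 2π(13)(12) = 312π cm²/s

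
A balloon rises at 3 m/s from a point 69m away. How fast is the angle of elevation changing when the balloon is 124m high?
0.01028 rad/s

tan(θ) = y/69
sec²(θ) · dθ/dt = (1/69) · dy/dt
dθ/dt = cos²(θ)/69 · 3 = 69/(69² + 124²) · 3
dθ/dt = 0.01028 rad/s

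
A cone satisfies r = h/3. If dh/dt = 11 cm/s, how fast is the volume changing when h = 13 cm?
1859π/9 cm³/s

V = (1/3)π(h/3)²h = πh³/27
dV/dt = πh²/9 · 11
At h = 13: dV/dt = 1859π/9 cm³/s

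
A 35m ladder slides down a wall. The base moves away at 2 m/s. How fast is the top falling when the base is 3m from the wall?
3√19/76 ≈ 0.1721 m/s

x² + y² = 35²
2x·dx/dt + 2y·dy/dt = 0
dy/dt = -x/y · dx/dt = -3/(8√19) · 2 = -3√19/76 m/s
The top is descending at 3√19/76 ≈ 0.1721 m/s.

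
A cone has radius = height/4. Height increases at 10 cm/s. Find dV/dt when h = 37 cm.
6845π/8 cm³/s

V = (1/3)π(h/4)²h = πh³/48
dV/dt = πh²/16 · 10
At h = 37: dV/dt = 6845π/8 cm³/s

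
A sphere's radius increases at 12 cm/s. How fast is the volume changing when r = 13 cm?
8112π cm³/s

V = (4/3)πr³
dV/dt = dV/dr · dr/dt = 4πr² · 12
At r = 13: dV/dt = 8112π cm³/s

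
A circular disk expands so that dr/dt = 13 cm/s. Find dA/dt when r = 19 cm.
494π cm²/s

A = πr²
dA/dt = 2πr · dr/dt = 2π(19)(13) = 494π cm²/s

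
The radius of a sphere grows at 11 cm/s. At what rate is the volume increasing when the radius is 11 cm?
5324π cm³/s

V = (4/3)πr³
dV/dt = dV/dr · dr/dt = 4πr² · 11
At r = 11: dV/dt = 5324π cm³/s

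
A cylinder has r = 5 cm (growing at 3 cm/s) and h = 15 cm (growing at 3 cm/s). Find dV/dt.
525π cm³/s

V = πr²h
dV/dt = 2πrh·dr/dt + πr²·dh/dt
= 2π(5)(15)(3) + π(5)²(3)
= 525π cm³/s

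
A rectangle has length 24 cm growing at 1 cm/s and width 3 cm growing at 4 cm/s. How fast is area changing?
99 cm²/s

A = lw
dA/dt = w·dl/dt + l·dw/dt = 3·1 + 24·4 = 99 cm²/s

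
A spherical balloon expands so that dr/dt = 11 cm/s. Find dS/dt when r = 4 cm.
352π cm²/s

S = 4πr²
dS/dt = dS/dr · dr/dt = 8πr · 11
At r = 4: dS/dt = 352π cm²/s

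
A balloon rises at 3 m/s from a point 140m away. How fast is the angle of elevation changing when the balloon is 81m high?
0.016054 rad/s

tan(θ) = y/140
sec²(θ) · dθ/dt = (1/140) · dy/dt
dθ/dt = cos²(θ)/140 · 3 = 140/(140² + 81²) · 3
dθ/dt = 0.016054 rad/s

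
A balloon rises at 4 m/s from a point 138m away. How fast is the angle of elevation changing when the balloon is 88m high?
0.020606 rad/s

tan(θ) = y/138
sec²(θ) · dθ/dt = (1/138) · dy/dt
dθ/dt = cos²(θ)/138 · 4 = 138/(138² + 88²) · 4
dθ/dt = 0.020606 rad/s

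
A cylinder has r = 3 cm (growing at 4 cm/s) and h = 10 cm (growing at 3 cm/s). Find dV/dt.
267π cm³/s

V = πr²h
dV/dt = 2πrh·dr/dt + πr²·dh/dt
= 2π(3)(10)(4) + π(3)²(3)
= 267π cm³/s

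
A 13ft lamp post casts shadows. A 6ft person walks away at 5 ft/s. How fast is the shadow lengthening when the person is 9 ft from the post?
30/7 ft/s

By similar triangles: 13/(x+s) = 6/s
Solving: s = 6x/7
ds/dt = 6/7 · dx/dt = 6/7 · 5 = 30/7 ft/s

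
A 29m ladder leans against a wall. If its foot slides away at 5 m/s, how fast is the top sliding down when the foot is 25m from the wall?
125√6/36 ≈ 8.505 m/s

x² + y² = 29²
2x·dx/dt + 2y·dy/dt = 0
dy/dt = -x/y · dx/dt = -25/(6√6) · 5 = -125√6/36 m/s
The top is descending at 125√6/36 ≈ 8.505 m/s.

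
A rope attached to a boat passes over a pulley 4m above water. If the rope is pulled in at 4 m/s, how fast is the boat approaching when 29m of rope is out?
116√33/165 ≈ 4.039 m/s

rope² = x² + 4²
x = √(29² - 4²) = 5√33
dx/dt = (rope/x) · d(rope)/dt = (29/(5√33)) · (-4) = -116√33/165 m/s
The boat approaches at 116√33/165 ≈ 4.039 m/s.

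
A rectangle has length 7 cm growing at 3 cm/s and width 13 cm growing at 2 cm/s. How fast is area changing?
53 cm²/s

A = lw
dA/dt = w·dl/dt + l·dw/dt = 13·3 + 7·2 = 53 cm²/s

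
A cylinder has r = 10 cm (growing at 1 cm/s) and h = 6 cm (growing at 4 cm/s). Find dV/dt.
520π cm³/s

V = πr²h
dV/dt = 2πrh·dr/dt + πr²·dh/dt
= 2π(10)(6)(1) + π(10)²(4)
= 520π cm³/s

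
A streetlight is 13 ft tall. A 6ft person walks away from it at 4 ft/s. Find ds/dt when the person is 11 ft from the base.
24/7 ft/s

By similar triangles: 13/(x+s) = 6/s
Solving: s = 6x/7
ds/dt = 6/7 · dx/dt = 6/7 · 4 = 24/7 ft/s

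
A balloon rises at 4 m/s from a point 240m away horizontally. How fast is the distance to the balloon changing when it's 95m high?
76√2665/2665 ≈ 1.472 m/s

z² = 240² + y²
z = √(240² + 95²) = 5√2665
dz/dt = y/z · dy/dt = 95/(5√2665) · 4 = 76√2665/2665 ≈ 1.472 m/s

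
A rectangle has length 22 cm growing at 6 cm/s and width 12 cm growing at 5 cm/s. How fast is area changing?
182 cm²/s

A = lw
dA/dt = w·dl/dt + l·dw/dt = 12·6 + 22·5 = 182 cm²/s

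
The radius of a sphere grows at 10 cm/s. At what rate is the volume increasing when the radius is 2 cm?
160π cm³/s

V = (4/3)πr³
dV/dt = dV/dr · dr/dt = 4πr² · 10
At r = 2: dV/dt = 160π cm³/s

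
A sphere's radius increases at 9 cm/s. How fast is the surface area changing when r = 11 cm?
792π cm²/s

S = 4πr²
dS/dt = dS/dr · dr/dt = 8πr · 9
At r = 11: dS/dt = 792π cm²/s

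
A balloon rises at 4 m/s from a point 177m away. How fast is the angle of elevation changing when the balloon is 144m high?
0.013598 rad/s

tan(θ) = y/177
sec²(θ) · dθ/dt = (1/177) · dy/dt
dθ/dt = cos²(θ)/177 · 4 = 177/(177² + 144²) · 4
dθ/dt = 0.013598 rad/s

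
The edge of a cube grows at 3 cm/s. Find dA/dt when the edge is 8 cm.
288 cm²/s

A = 6s²
dA/dt = 12s · ds/dt = 12·8·3 = 288 cm²/s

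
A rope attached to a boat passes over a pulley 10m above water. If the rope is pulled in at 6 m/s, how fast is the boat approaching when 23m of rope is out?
46√429/143 ≈ 6.663 m/s

rope² = x² + 10²
x = √(23² - 10²) = √429
dx/dt = (rope/x) · d(rope)/dt = (23/√429) · (-6) = -46√429/143 m/s
The boat approaches at 46√429/143 ≈ 6.663 m/s.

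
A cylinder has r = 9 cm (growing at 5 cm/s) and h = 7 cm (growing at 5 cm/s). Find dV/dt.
1035π cm³/s

V = πr²h
dV/dt = 2πrh·dr/dt + πr²·dh/dt
= 2π(9)(7)(5) + π(9)²(5)
= 1035π cm³/s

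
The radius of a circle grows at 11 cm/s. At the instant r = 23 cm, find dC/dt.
22π cm/s

C = 2πr
dC/dt = 2π · dr/dt = 2π · 11 = 22π cm/s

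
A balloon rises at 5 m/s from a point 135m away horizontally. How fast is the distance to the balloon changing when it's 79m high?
395√24466/24466 ≈ 2.525 m/s

z² = 135² + y²
z = √(135² + 79²) = √24466
dz/dt = y/z · dy/dt = 79/√24466 · 5 = 395√24466/24466 ≈ 2.525 m/s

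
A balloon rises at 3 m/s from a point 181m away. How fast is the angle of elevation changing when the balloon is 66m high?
0.014629 rad/s

tan(θ) = y/181
sec²(θ) · dθ/dt = (1/181) · dy/dt
dθ/dt = cos²(θ)/181 · 3 = 181/(181² + 66²) · 3
dθ/dt = 0.014629 rad/s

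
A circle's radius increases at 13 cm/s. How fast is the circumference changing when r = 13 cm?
26π cm/s

C = 2πr
dC/dt = 2π · dr/dt = 2π · 13 = 26π cm/s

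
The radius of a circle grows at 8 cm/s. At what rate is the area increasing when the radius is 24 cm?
384π cm²/s

A = πr²
dA/dt = 2πr · dr/dt = 2π(24)(8) = 384π cm²/s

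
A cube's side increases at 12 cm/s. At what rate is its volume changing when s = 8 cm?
2304 cm³/s

V = s³
dV/dt = 3s² · ds/dt = 3·8²·12 = 2304 cm³/s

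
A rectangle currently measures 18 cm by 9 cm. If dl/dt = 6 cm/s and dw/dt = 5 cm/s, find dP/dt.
22 cm/s

P = 2(l + w)
dP/dt = 2(dl/dt + dw/dt) = 2(6 + 5) = 22 cm/s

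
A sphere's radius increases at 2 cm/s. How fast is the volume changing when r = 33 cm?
8712π cm³/s

V = (4/3)πr³
dV/dt = dV/dr · dr/dt = 4πr² · 2
At r = 33: dV/dt = 8712π cm³/s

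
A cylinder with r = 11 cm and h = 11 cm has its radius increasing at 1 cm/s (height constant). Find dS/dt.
66π cm²/s

S = 2πrh + 2πr² (lateral + bases)
dS/dt = (2πh + 4πr)·dr/dt = (2π·11 + 4π·11)·1
= 66π cm²/s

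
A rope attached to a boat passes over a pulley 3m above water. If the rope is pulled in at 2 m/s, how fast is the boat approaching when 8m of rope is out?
16√55/55 ≈ 2.157 m/s

rope² = x² + 3²
x = √(8² - 3²) = √55
dx/dt = (rope/x) · d(rope)/dt = (8/√55) · (-2) = -16√55/55 m/s
The boat approaches at 16√55/55 ≈ 2.157 m/s.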